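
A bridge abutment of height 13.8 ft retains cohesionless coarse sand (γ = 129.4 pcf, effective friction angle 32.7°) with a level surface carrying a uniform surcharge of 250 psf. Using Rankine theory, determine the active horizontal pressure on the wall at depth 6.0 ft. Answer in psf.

K_a = (1 − sin φ)/(1 + sin φ) = 0.2985.
σ_v = γz + q = 129.4 × 6.0 + 250 = 1026 psf.
σ_h = K_a σ_v = 0.2985 × 1026 = 306.4 psf.

306 psf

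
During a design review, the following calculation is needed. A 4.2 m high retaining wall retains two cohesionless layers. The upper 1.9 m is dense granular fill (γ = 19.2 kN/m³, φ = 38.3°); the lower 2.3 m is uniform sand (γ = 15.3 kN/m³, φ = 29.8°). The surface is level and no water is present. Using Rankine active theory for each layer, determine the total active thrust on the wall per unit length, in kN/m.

K_a1 = tan²(45°−38.3°/2) = 0.2347; K_a2 = tan²(45°−29.8°/2) = 0.3360.
Layer 1: σ at base = K_a1 γ₁ h₁ = 8.563 kPa; P₁ = ½×8.563×1.9 = 8.135.
Layer 2: σ_v at top = γ₁h₁ = 36.48; σ_h top = K_a2×36.48 = 12.26; σ_h base = K_a2×(36.48+15.3×2.3) = 24.08.
P₂ = ½(12.26+24.08)×2.3 = 41.79. Total P_a = 8.135+41.79 = 49.93 kN/m.

49.9 kN/m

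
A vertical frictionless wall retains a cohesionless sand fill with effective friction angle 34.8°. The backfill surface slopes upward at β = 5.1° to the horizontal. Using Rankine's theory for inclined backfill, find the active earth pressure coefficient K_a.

0.276

K_a = cos β · (cos β − √(cos²β − cos²φ)) / (cos β + √(cos²β − cos²φ)).
cos β = 0.9960, cos φ = 0.8211, √(cos²β − cos²φ) = 0.5637.
K_a = 0.9960 × (0.9960 − 0.5637)/(0.9960 + 0.5637) = 0.2761.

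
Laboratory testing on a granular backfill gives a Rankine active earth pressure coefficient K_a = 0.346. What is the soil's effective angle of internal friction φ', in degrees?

K_a = tan²(45° − φ/2) ⇒ 45° − φ/2 = arctan(√0.346) = 30.46°.
φ = 2(45° − 30.46°) = 29.07°.

29.1°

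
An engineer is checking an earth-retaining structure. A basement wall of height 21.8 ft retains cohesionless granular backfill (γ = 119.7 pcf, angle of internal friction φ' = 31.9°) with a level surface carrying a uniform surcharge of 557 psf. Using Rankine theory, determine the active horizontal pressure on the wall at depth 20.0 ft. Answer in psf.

910 psf

K_a = (1 − sin φ)/(1 + sin φ) = 0.3085.
σ_v = γz + q = 119.7 × 20.0 + 557 = 2951 psf.
σ_h = K_a σ_v = 0.3085 × 2951 = 910.5 psf.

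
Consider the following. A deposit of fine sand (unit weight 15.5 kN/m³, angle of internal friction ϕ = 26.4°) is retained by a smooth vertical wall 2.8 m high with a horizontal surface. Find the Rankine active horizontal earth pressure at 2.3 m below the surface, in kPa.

13.7 kPa

K_a = (1 − sin φ)/(1 + sin φ) = 0.3844.
σ_h = K_a γ z = 0.3844 × 15.5 × 2.3 = 13.71 kPa.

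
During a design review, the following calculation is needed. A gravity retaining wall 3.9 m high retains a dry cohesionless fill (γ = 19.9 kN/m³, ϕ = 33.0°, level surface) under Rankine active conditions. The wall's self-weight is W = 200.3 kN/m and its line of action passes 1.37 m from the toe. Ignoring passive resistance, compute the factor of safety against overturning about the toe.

K_a = tan²(45° − 33.0°/2) = 0.2948.
P_a = ½K_aγH² = 0.5×0.2948×19.9×3.9² = 44.62 kN/m, acting at H/3 = 1.300 m above the base.
Overturning moment M_o = P_a × H/3 = 44.62 × 1.300 = 58.00.
Resisting moment M_r = W × 1.37 = 200.3 × 1.37 = 274.4.
FS_overturning = M_r/M_o = 274.4/58.00 = 4.731.

4.73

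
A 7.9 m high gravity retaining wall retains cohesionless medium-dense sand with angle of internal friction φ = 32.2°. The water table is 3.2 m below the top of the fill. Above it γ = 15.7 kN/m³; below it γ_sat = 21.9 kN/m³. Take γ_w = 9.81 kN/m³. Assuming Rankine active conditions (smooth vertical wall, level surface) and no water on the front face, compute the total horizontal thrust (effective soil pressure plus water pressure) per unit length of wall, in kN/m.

K_a = tan²(45° − φ/2) = 0.3047.
γ' = 21.9 − 9.81 = 12.09 kN/m³. Depth below WT = 4.7 m.
σ'_h at WT = K_a γ d_w = 15.31 kPa; at base = 15.31 + K_a γ' × 4.7 = 32.63 kPa.
P₁ (0–3.2 m) = ½×15.31×3.2 = 24.50. P₂ (3.2–7.9 m) = ½(15.31+32.63)×4.7 = 112.6.
P_w = ½ γ_w h₂² = 0.5×9.81×4.7² = 108.4. Total = 24.50+112.6+108.4 = 245.5 kN/m.

245 kN/m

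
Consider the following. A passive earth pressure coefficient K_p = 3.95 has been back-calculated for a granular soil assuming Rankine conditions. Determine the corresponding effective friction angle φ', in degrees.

36.6°

K_p = (1+sin φ)/(1−sin φ) ⇒ sin φ = (K_p − 1)/(K_p + 1) = 0.5960.
φ = arcsin(0.5960) = 36.58°.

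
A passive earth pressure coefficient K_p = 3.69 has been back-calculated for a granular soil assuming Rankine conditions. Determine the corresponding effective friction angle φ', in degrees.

35.0°

K_p = (1+sin φ)/(1−sin φ) ⇒ sin φ = (K_p − 1)/(K_p + 1) = 0.5736.
φ = arcsin(0.5736) = 35.00°.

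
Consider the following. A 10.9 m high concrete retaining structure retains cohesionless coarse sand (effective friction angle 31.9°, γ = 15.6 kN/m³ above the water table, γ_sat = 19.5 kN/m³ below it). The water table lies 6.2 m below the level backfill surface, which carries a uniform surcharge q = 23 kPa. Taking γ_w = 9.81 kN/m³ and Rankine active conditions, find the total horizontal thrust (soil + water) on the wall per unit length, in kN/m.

K_a = tan²(45° − φ/2) = 0.3085.
γ' = 19.5 − 9.81 = 9.690 kN/m³. h₂ = H − d_w = 4.7 m.
σ'_h: at surface K_a·q = 7.096; at WT K_a(q+γd_w) = 36.94; at base K_a(q+γd_w+γ'h₂) = 50.99 kPa.
P₁ = ½(7.096+36.94)×6.2 = 136.5; P₂ = ½(36.94+50.99)×4.7 = 206.6; P_w = ½γ_w h₂² = 108.4.
Total = 136.5+206.6+108.4 = 451.5 kN/m.

451 kN/m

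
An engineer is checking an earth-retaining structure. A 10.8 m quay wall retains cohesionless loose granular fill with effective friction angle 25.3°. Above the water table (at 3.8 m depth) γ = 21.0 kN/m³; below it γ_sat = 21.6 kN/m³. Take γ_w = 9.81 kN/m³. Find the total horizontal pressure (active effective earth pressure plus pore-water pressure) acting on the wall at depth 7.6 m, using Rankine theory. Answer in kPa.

K_a = (1 − sin φ)/(1 + sin φ) = 0.4012.
γ' = 21.6 − 9.81 = 11.79 kN/m³.
Effective vertical stress at 7.6 m: σ'_v = 21.0×3.8 + 11.79×3.80 = 124.6 kPa.
σ'_h = K_a σ'_v = 0.4012 × 124.6 = 49.99 kPa; u = γ_w × 3.80 = 37.28 kPa.
Total σ_h = 49.99 + 37.28 = 87.27 kPa.

87.3 kPa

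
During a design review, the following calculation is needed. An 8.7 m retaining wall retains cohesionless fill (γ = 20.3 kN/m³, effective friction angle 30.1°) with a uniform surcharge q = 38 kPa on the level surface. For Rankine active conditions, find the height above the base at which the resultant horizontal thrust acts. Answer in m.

K_a = 0.3320.
Triangular part P₁ = ½K_aγH² = 255.1 at H/3 = 2.900 m; rectangular part P₂ = K_a q H = 109.8 at H/2 = 4.350 m.
ȳ = (P₁·2.900 + P₂·4.350)/(P₁+P₂) = 3.336 m.

3.34 m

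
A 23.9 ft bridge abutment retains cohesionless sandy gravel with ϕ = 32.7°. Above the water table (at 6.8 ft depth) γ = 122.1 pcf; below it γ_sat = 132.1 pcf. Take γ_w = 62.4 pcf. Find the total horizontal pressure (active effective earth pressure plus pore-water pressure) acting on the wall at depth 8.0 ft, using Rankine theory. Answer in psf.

K_a = (1 − sin φ)/(1 + sin φ) = 0.2985.
γ' = 132.1 − 62.4 = 69.70 pcf.
Effective vertical stress at 8.0 ft: σ'_v = 122.1×6.8 + 69.70×1.20 = 913.9 psf.
σ'_h = K_a σ'_v = 0.2985 × 913.9 = 272.8 psf; u = γ_w × 1.20 = 74.88 psf.
Total σ_h = 272.8 + 74.88 = 347.7 psf.

348 psf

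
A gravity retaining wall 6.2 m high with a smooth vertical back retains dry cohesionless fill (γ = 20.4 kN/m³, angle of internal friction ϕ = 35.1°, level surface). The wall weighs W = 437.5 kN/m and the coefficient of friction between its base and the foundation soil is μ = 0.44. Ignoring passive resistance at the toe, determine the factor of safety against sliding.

1.82

K_a = tan²(45° − 35.1°/2) = 0.2698.
P_a = ½K_aγH² = 0.5×0.2698×20.4×6.2² = 105.8 kN/m, acting at H/3 = 2.067 m above the base.
FS_sliding = μW / P_a = 0.44×437.5 / 105.8 = 1.819.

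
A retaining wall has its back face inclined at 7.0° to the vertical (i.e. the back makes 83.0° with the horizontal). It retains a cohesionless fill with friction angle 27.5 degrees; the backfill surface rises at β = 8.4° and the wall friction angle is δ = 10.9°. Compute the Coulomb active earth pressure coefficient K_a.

K_a = sin²(α+φ) / [sin²α · sin(α−δ) · (1 + √{sin(φ+δ)sin(φ−β) / (sin(α−δ)sin(α+β))})²].
With α = 83.0°, φ = 27.5°, δ = 10.9°, β = 8.4°: K_a = 0.4377.

0.438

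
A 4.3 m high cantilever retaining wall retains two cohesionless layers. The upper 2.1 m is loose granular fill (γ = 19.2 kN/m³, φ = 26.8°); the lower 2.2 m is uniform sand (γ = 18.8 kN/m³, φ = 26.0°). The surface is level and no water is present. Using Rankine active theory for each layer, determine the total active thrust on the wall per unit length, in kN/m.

K_a1 = tan²(45°−26.8°/2) = 0.3785; K_a2 = tan²(45°−26.0°/2) = 0.3905.
Layer 1: σ at base = K_a1 γ₁ h₁ = 15.26 kPa; P₁ = ½×15.26×2.1 = 16.02.
Layer 2: σ_v at top = γ₁h₁ = 40.32; σ_h top = K_a2×40.32 = 15.74; σ_h base = K_a2×(40.32+18.8×2.2) = 31.89.
P₂ = ½(15.74+31.89)×2.2 = 52.40. Total P_a = 16.02+52.40 = 68.42 kN/m.

68.4 kN/m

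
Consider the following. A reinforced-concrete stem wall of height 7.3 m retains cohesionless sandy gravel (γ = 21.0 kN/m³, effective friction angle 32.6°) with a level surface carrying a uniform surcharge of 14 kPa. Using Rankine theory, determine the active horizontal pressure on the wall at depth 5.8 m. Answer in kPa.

40.7 kPa

K_a = (1 − sin φ)/(1 + sin φ) = 0.2997.
σ_v = γz + q = 21.0 × 5.8 + 14 = 135.8 kPa.
σ_h = K_a σ_v = 0.2997 × 135.8 = 40.70 kPa.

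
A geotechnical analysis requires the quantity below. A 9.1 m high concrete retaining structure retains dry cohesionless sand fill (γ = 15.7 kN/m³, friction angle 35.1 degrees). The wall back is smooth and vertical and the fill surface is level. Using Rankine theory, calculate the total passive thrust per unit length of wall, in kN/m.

K_p = tan²(45° + φ/2) = 3.706.
P_p = ½ K_p γ H² = 0.5 × 3.706 × 15.7 × 9.1² = 2409 kN/m.

2410 kN/m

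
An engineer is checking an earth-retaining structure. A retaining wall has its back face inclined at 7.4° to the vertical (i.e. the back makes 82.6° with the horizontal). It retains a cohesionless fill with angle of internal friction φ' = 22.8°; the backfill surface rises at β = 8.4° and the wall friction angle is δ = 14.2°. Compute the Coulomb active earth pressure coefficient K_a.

K_a = sin²(α+φ) / [sin²α · sin(α−δ) · (1 + √{sin(φ+δ)sin(φ−β) / (sin(α−δ)sin(α+β))})²].
With α = 82.6°, φ = 22.8°, δ = 14.2°, β = 8.4°: K_a = 0.5177.

0.518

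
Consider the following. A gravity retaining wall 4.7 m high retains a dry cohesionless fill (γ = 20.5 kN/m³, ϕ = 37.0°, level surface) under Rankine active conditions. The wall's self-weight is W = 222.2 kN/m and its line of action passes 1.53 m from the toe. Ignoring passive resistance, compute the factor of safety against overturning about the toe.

K_a = tan²(45° − 37.0°/2) = 0.2486.
P_a = ½K_aγH² = 0.5×0.2486×20.5×4.7² = 56.28 kN/m, acting at H/3 = 1.567 m above the base.
Overturning moment M_o = P_a × H/3 = 56.28 × 1.567 = 88.18.
Resisting moment M_r = W × 1.53 = 222.2 × 1.53 = 340.0.
FS_overturning = M_r/M_o = 340.0/88.18 = 3.855.

3.86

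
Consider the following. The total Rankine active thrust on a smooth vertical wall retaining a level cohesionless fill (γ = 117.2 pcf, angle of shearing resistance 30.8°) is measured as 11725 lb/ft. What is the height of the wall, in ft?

K_a = 0.3227. P_a = ½ K_a γ H² ⇒ H = √(2P_a/(K_a γ)).
H = √(2×11725/(0.3227×117.2)) = 24.90 ft.

24.9 ft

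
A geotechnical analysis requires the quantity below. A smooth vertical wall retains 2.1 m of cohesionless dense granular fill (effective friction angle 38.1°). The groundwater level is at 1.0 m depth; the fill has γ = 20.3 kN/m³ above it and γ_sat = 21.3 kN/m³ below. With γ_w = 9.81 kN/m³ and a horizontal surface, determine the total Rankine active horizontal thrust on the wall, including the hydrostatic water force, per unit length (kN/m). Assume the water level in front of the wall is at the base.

K_a = tan²(45° − φ/2) = 0.2368.
γ' = 21.3 − 9.81 = 11.49 kN/m³. Depth below WT = 1.1 m.
σ'_h at WT = K_a γ d_w = 4.808 kPa; at base = 4.808 + K_a γ' × 1.1 = 7.801 kPa.
P₁ (0–1.0 m) = ½×4.808×1.0 = 2.404. P₂ (1.0–2.1 m) = ½(4.808+7.801)×1.1 = 6.935.
P_w = ½ γ_w h₂² = 0.5×9.81×1.1² = 5.935. Total = 2.404+6.935+5.935 = 15.27 kN/m.

15.3 kN/m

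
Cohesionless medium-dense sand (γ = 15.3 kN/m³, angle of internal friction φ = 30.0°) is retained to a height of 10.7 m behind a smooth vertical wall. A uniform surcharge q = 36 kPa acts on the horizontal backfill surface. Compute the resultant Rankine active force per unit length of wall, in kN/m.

420 kN/m

K_a = tan²(45° − φ/2) = 0.3333.
Soil triangle: ½ K_a γ H² = 0.5×0.3333×15.3×10.7² = 291.9 kN/m.
Surcharge rectangle: K_a q H = 0.3333×36×10.7 = 128.4 kN/m.
Total = 291.9 + 128.4 = 420.3 kN/m.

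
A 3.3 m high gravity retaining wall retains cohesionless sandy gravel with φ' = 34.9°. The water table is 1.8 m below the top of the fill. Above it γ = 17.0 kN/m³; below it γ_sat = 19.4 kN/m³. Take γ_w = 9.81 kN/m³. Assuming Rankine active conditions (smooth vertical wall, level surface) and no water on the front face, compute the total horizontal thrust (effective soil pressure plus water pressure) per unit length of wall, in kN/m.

34.0 kN/m

K_a = tan²(45° − φ/2) = 0.2721.
γ' = 19.4 − 9.81 = 9.590 kN/m³. Depth below WT = 1.5 m.
σ'_h at WT = K_a γ d_w = 8.328 kPa; at base = 8.328 + K_a γ' × 1.5 = 12.24 kPa.
P₁ (0–1.8 m) = ½×8.328×1.8 = 7.495. P₂ (1.8–3.3 m) = ½(8.328+12.24)×1.5 = 15.43.
P_w = ½ γ_w h₂² = 0.5×9.81×1.5² = 11.04. Total = 7.495+15.43+11.04 = 33.96 kN/m.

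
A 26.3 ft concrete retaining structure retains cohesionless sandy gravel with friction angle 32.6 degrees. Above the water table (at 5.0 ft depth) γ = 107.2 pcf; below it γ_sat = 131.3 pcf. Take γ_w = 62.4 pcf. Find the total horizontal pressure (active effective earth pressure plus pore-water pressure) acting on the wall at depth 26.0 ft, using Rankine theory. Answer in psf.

1900 psf

K_a = (1 − sin φ)/(1 + sin φ) = 0.2997.
γ' = 131.3 − 62.4 = 68.90 pcf.
Effective vertical stress at 26.0 ft: σ'_v = 107.2×5.0 + 68.90×21.0 = 1983 psf.
σ'_h = K_a σ'_v = 0.2997 × 1983 = 594.4 psf; u = γ_w × 21.0 = 1310 psf.
Total σ_h = 594.4 + 1310 = 1905 psf.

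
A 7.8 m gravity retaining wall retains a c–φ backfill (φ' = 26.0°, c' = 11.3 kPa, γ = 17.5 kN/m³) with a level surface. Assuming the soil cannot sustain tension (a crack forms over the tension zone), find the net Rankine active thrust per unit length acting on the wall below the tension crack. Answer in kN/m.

112 kN/m

K_a = 0.3905; √K_a = 0.6249.
Tension-crack depth z_c = 2c/(γ√K_a) = 2×11.3/(17.5×0.6249) = 2.067 m.
σ_a at base = K_a γ H − 2c√K_a = 0.3905×17.5×7.8 − 2×11.3×0.6249 = 39.18 kPa.
P_a = ½ × 39.18 × (H − z_c) = 0.5×39.18×5.733 = 112.3 kN/m.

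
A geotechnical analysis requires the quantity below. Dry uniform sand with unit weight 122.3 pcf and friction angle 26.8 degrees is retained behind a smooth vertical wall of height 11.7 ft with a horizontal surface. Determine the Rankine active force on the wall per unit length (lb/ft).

K_a = tan²(45° − φ/2) = 0.3785.
P_a = ½ K_a γ H² = 0.5 × 0.3785 × 122.3 × 11.7² = 3168 lb/ft.

3170 lb/ft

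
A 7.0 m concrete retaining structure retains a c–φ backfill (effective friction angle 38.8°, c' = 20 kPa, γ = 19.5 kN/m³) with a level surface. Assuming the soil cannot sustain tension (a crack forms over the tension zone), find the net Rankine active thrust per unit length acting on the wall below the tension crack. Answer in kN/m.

16.5 kN/m

K_a = 0.2296; √K_a = 0.4791.
Tension-crack depth z_c = 2c/(γ√K_a) = 2×20/(19.5×0.4791) = 4.281 m.
σ_a at base = K_a γ H − 2c√K_a = 0.2296×19.5×7.0 − 2×20×0.4791 = 12.17 kPa.
P_a = ½ × 12.17 × (H − z_c) = 0.5×12.17×2.719 = 16.54 kN/m.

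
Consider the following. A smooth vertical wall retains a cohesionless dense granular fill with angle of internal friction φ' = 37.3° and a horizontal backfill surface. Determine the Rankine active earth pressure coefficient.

K_a = tan²(45° − φ/2) = tan²(26.35°) = 0.2453.

0.245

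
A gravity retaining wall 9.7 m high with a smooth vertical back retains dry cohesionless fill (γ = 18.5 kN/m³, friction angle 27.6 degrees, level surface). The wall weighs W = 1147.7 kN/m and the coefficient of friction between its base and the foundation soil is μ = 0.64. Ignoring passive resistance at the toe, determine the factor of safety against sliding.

2.30

K_a = tan²(45° − 27.6°/2) = 0.3668.
P_a = ½K_aγH² = 0.5×0.3668×18.5×9.7² = 319.2 kN/m, acting at H/3 = 3.233 m above the base.
FS_sliding = μW / P_a = 0.64×1147.7 / 319.2 = 2.301.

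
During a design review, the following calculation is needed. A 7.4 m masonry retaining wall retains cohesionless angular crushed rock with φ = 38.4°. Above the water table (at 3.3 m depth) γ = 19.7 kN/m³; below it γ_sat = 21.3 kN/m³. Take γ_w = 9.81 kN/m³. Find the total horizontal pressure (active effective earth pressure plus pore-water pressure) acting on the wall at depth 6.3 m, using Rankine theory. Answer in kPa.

K_a = (1 − sin φ)/(1 + sin φ) = 0.2337.
γ' = 21.3 − 9.81 = 11.49 kN/m³.
Effective vertical stress at 6.3 m: σ'_v = 19.7×3.3 + 11.49×3.00 = 99.48 kPa.
σ'_h = K_a σ'_v = 0.2337 × 99.48 = 23.25 kPa; u = γ_w × 3.00 = 29.43 kPa.
Total σ_h = 23.25 + 29.43 = 52.68 kPa.

52.7 kPa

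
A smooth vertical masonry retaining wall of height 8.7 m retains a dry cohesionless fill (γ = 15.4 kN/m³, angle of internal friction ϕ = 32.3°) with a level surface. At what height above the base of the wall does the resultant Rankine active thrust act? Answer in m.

K_a = 0.3035.
The pressure distribution is triangular, so the resultant acts at H/3 above the base = 8.7/3 = 2.900 m.

2.90 m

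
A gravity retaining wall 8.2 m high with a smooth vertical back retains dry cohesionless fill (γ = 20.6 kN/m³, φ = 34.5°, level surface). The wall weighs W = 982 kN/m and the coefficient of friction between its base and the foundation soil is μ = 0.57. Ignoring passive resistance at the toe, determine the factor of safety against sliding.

2.92

K_a = tan²(45° − 34.5°/2) = 0.2768.
P_a = ½K_aγH² = 0.5×0.2768×20.6×8.2² = 191.7 kN/m, acting at H/3 = 2.733 m above the base.
FS_sliding = μW / P_a = 0.57×982 / 191.7 = 2.920.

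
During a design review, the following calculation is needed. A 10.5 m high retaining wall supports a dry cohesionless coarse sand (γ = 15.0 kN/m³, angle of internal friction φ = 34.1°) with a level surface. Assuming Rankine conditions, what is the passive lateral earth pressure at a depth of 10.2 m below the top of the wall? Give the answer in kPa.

543 kPa

K_p = (1 + sin φ)/(1 − sin φ) = 3.552.
σ_h = K_p γ z = 3.552 × 15.0 × 10.2 = 543.5 kPa.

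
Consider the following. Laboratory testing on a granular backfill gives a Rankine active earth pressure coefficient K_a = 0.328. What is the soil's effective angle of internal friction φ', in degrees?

30.4°

K_a = tan²(45° − φ/2) ⇒ 45° − φ/2 = arctan(√0.328) = 29.80°.
φ = 2(45° − 29.80°) = 30.40°.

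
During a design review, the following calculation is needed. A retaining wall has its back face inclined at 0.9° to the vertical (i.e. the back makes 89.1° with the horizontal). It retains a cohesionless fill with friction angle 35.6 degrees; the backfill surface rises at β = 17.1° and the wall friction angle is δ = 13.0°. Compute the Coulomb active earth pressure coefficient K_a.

0.307

K_a = sin²(α+φ) / [sin²α · sin(α−δ) · (1 + √{sin(φ+δ)sin(φ−β) / (sin(α−δ)sin(α+β))})²].
With α = 89.1°, φ = 35.6°, δ = 13.0°, β = 17.1°: K_a = 0.3074.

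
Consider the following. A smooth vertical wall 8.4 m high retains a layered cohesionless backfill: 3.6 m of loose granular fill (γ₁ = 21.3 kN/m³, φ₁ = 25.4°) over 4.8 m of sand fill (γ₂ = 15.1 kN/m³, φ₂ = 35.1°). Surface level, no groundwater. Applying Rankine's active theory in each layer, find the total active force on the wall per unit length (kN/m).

K_a1 = tan²(45°−25.4°/2) = 0.3996; K_a2 = tan²(45°−35.1°/2) = 0.2698.
Layer 1: σ at base = K_a1 γ₁ h₁ = 30.64 kPa; P₁ = ½×30.64×3.6 = 55.16.
Layer 2: σ_v at top = γ₁h₁ = 76.68; σ_h top = K_a2×76.68 = 20.69; σ_h base = K_a2×(76.68+15.1×4.8) = 40.25.
P₂ = ½(20.69+40.25)×4.8 = 146.3. Total P_a = 55.16+146.3 = 201.4 kN/m.

201 kN/m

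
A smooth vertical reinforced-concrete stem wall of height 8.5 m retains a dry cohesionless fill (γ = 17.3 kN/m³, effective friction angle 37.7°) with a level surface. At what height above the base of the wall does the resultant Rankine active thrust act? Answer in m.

K_a = 0.2411.
The pressure distribution is triangular, so the resultant acts at H/3 above the base = 8.5/3 = 2.833 m.

2.83 m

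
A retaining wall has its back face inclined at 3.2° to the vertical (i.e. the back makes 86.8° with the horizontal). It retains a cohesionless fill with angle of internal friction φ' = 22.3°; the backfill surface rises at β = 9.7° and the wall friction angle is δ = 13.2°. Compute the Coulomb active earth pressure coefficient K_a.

0.501

K_a = sin²(α+φ) / [sin²α · sin(α−δ) · (1 + √{sin(φ+δ)sin(φ−β) / (sin(α−δ)sin(α+β))})²].
With α = 86.8°, φ = 22.3°, δ = 13.2°, β = 9.7°: K_a = 0.5014.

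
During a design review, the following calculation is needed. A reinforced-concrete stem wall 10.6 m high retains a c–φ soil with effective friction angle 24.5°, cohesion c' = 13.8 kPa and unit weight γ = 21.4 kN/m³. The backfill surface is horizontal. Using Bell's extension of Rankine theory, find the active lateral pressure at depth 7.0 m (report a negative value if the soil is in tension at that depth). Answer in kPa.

K_a = (1 − sin φ)/(1 + sin φ) = 0.4137.
σ_a = K_a γ z − 2c√K_a = 0.4137×21.4×7.0 − 2×13.8×0.6432 = 44.22 kPa.

44.2 kPa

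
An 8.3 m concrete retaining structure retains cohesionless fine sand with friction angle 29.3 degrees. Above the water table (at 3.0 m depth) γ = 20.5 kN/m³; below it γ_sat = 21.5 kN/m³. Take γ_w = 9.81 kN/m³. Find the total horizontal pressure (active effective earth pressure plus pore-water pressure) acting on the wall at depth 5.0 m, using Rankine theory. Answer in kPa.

K_a = (1 − sin φ)/(1 + sin φ) = 0.3428.
γ' = 21.5 − 9.81 = 11.69 kN/m³.
Effective vertical stress at 5.0 m: σ'_v = 20.5×3.0 + 11.69×2.00 = 84.88 kPa.
σ'_h = K_a σ'_v = 0.3428 × 84.88 = 29.10 kPa; u = γ_w × 2.00 = 19.62 kPa.
Total σ_h = 29.10 + 19.62 = 48.72 kPa.

48.7 kPa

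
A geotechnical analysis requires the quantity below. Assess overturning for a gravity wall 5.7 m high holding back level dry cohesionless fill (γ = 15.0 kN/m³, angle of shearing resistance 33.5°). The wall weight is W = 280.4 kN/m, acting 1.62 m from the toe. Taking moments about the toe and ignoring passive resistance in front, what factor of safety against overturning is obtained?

3.40

K_a = tan²(45° − 33.5°/2) = 0.2887.
P_a = ½K_aγH² = 0.5×0.2887×15.0×5.7² = 70.35 kN/m, acting at H/3 = 1.900 m above the base.
Overturning moment M_o = P_a × H/3 = 70.35 × 1.900 = 133.7.
Resisting moment M_r = W × 1.62 = 280.4 × 1.62 = 454.2.
FS_overturning = M_r/M_o = 454.2/133.7 = 3.398.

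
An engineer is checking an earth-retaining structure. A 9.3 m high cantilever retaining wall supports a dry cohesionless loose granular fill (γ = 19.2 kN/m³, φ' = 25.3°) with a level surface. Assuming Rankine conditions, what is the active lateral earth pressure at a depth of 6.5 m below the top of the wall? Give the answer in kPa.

50.1 kPa

K_a = (1 − sin φ)/(1 + sin φ) = 0.4012.
σ_h = K_a γ z = 0.4012 × 19.2 × 6.5 = 50.07 kPa.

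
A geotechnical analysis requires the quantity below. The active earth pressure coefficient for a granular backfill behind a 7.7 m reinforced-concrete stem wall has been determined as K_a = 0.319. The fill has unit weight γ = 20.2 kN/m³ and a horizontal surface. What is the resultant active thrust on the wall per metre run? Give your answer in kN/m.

P = ½ K_a γ H² = 0.5 × 0.319 × 20.2 × 7.7² = 191.0 kN/m.

191 kN/m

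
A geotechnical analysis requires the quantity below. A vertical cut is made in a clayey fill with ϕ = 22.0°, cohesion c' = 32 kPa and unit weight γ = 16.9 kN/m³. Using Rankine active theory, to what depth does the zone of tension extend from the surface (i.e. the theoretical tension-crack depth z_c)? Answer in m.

K_a = tan²(45° − 22.0°/2) = 0.4550; √K_a = 0.6745.
The active pressure is zero where K_a γ z = 2c√K_a, so z_c = 2c/(γ√K_a) = 2×32/(16.9×0.6745) = 5.614 m.

5.61 m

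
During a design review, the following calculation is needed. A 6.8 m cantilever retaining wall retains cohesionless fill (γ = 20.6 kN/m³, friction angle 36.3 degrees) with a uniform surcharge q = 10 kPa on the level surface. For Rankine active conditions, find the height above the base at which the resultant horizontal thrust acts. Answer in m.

2.41 m

K_a = 0.2563.
Triangular part P₁ = ½K_aγH² = 122.1 at H/3 = 2.267 m; rectangular part P₂ = K_a q H = 17.43 at H/2 = 3.400 m.
ȳ = (P₁·2.267 + P₂·3.400)/(P₁+P₂) = 2.408 m.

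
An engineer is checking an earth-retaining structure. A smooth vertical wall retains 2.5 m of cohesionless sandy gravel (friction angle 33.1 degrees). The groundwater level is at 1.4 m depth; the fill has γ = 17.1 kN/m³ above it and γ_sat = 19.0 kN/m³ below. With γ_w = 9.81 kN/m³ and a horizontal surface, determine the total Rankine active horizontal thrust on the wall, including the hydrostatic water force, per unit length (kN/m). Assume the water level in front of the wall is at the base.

K_a = tan²(45° − φ/2) = 0.2936.
γ' = 19.0 − 9.81 = 9.190 kN/m³. Depth below WT = 1.1 m.
σ'_h at WT = K_a γ d_w = 7.028 kPa; at base = 7.028 + K_a γ' × 1.1 = 9.996 kPa.
P₁ (0–1.4 m) = ½×7.028×1.4 = 4.920. P₂ (1.4–2.5 m) = ½(7.028+9.996)×1.1 = 9.363.
P_w = ½ γ_w h₂² = 0.5×9.81×1.1² = 5.935. Total = 4.920+9.363+5.935 = 20.22 kN/m.

20.2 kN/m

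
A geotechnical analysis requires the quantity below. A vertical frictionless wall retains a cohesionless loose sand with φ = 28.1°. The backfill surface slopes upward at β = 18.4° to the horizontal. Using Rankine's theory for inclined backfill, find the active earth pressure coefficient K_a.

0.438

K_a = cos β · (cos β − √(cos²β − cos²φ)) / (cos β + √(cos²β − cos²φ)).
cos β = 0.9489, cos φ = 0.8821, √(cos²β − cos²φ) = 0.3496.
K_a = 0.9489 × (0.9489 − 0.3496)/(0.9489 + 0.3496) = 0.4379.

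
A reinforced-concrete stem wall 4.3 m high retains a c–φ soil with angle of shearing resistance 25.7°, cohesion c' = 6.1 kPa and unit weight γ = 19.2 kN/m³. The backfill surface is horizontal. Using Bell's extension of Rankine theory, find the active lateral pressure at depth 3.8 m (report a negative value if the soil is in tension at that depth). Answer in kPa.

K_a = (1 − sin φ)/(1 + sin φ) = 0.3950.
σ_a = K_a γ z − 2c√K_a = 0.3950×19.2×3.8 − 2×6.1×0.6285 = 21.15 kPa.

21.2 kPa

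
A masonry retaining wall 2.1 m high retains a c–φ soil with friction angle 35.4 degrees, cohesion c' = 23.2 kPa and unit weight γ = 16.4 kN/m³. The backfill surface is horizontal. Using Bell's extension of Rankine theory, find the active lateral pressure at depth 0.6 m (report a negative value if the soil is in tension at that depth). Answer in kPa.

K_a = (1 − sin φ)/(1 + sin φ) = 0.2664.
σ_a = K_a γ z − 2c√K_a = 0.2664×16.4×0.6 − 2×23.2×0.5161 = -21.33 kPa.

-21.3 kPa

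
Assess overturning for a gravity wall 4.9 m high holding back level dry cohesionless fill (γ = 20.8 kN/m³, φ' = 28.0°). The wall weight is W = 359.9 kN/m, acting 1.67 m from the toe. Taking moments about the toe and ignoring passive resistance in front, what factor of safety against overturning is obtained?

K_a = tan²(45° − 28.0°/2) = 0.3610.
P_a = ½K_aγH² = 0.5×0.3610×20.8×4.9² = 90.15 kN/m, acting at H/3 = 1.633 m above the base.
Overturning moment M_o = P_a × H/3 = 90.15 × 1.633 = 147.2.
Resisting moment M_r = W × 1.67 = 359.9 × 1.67 = 601.0.
FS_overturning = M_r/M_o = 601.0/147.2 = 4.082.

4.08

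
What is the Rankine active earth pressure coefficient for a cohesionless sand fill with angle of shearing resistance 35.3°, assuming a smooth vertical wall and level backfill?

0.268

K_a = (1 − sin φ)/(1 + sin φ) = (1 − sin 35.3°)/(1 + sin 35.3°) = 0.2675.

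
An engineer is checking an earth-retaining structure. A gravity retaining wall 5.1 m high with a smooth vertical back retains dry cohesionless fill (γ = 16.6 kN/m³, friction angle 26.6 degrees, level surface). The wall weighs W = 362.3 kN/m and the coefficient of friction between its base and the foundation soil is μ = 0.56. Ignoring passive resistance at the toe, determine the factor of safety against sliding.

K_a = tan²(45° − 26.6°/2) = 0.3814.
P_a = ½K_aγH² = 0.5×0.3814×16.6×5.1² = 82.35 kN/m, acting at H/3 = 1.700 m above the base.
FS_sliding = μW / P_a = 0.56×362.3 / 82.35 = 2.464.

2.46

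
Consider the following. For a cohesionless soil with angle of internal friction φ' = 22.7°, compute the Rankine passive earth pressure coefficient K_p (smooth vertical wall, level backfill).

2.26

K_p = (1 + sin φ)/(1 − sin φ) = tan²(45° + 22.7°/2) = 2.257.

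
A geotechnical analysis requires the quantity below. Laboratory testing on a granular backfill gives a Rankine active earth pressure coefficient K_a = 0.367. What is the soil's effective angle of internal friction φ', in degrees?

K_a = tan²(45° − φ/2) ⇒ 45° − φ/2 = arctan(√0.367) = 31.21°.
φ = 2(45° − 31.21°) = 27.58°.

27.6°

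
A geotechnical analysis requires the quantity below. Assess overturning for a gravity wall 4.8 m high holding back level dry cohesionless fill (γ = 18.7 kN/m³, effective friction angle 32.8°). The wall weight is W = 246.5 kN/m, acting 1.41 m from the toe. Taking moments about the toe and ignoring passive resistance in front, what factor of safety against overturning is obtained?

3.39

K_a = tan²(45° − 32.8°/2) = 0.2973.
P_a = ½K_aγH² = 0.5×0.2973×18.7×4.8² = 64.04 kN/m, acting at H/3 = 1.600 m above the base.
Overturning moment M_o = P_a × H/3 = 64.04 × 1.600 = 102.5.
Resisting moment M_r = W × 1.41 = 246.5 × 1.41 = 347.6.
FS_overturning = M_r/M_o = 347.6/102.5 = 3.392.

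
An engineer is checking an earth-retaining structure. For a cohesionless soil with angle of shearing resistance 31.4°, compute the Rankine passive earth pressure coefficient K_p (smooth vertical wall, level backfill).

K_p = (1 + sin φ)/(1 − sin φ) = tan²(45° + 31.4°/2) = 3.175.

3.18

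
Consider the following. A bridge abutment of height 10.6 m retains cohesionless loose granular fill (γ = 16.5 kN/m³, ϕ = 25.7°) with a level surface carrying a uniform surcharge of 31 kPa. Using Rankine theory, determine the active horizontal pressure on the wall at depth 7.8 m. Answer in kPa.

K_a = (1 − sin φ)/(1 + sin φ) = 0.3950.
σ_v = γz + q = 16.5 × 7.8 + 31 = 159.7 kPa.
σ_h = K_a σ_v = 0.3950 × 159.7 = 63.09 kPa.

63.1 kPa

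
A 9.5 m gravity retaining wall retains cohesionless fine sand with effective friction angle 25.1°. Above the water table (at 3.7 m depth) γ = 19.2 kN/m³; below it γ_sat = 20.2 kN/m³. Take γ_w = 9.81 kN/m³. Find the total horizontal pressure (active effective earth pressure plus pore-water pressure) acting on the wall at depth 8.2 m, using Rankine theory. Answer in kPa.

K_a = (1 − sin φ)/(1 + sin φ) = 0.4043.
γ' = 20.2 − 9.81 = 10.39 kN/m³.
Effective vertical stress at 8.2 m: σ'_v = 19.2×3.7 + 10.39×4.50 = 117.8 kPa.
σ'_h = K_a σ'_v = 0.4043 × 117.8 = 47.62 kPa; u = γ_w × 4.50 = 44.14 kPa.
Total σ_h = 47.62 + 44.14 = 91.77 kPa.

91.8 kPa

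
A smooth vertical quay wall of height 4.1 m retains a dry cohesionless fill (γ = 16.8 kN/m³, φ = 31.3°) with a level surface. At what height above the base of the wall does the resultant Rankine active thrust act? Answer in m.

K_a = 0.3162.
The pressure distribution is triangular, so the resultant acts at H/3 above the base = 4.1/3 = 1.367 m.

1.37 m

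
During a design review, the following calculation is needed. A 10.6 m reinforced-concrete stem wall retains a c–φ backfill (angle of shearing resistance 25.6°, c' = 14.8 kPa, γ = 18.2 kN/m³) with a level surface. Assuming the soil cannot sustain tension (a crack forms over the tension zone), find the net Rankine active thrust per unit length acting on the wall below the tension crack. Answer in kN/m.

232 kN/m

K_a = 0.3966; √K_a = 0.6297.
Tension-crack depth z_c = 2c/(γ√K_a) = 2×14.8/(18.2×0.6297) = 2.583 m.
σ_a at base = K_a γ H − 2c√K_a = 0.3966×18.2×10.6 − 2×14.8×0.6297 = 57.87 kPa.
P_a = ½ × 57.87 × (H − z_c) = 0.5×57.87×8.017 = 232.0 kN/m.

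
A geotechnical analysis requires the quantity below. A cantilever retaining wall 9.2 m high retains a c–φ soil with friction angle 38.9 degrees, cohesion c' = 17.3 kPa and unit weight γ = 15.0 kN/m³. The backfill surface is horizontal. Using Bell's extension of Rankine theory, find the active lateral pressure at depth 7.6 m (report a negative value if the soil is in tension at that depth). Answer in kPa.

9.51 kPa

K_a = (1 − sin φ)/(1 + sin φ) = 0.2285.
σ_a = K_a γ z − 2c√K_a = 0.2285×15.0×7.6 − 2×17.3×0.4780 = 9.512 kPa.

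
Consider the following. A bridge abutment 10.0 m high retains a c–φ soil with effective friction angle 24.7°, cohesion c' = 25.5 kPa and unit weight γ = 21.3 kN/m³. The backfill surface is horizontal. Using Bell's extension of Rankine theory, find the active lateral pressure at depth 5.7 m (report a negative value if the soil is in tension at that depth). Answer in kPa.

17.2 kPa

K_a = (1 − sin φ)/(1 + sin φ) = 0.4106.
σ_a = K_a γ z − 2c√K_a = 0.4106×21.3×5.7 − 2×25.5×0.6408 = 17.17 kPa.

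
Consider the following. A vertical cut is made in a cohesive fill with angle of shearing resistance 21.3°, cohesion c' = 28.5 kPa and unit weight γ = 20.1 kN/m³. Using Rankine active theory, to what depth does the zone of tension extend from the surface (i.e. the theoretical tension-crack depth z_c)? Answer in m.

K_a = tan²(45° − 21.3°/2) = 0.4671; √K_a = 0.6834.
The active pressure is zero where K_a γ z = 2c√K_a, so z_c = 2c/(γ√K_a) = 2×28.5/(20.1×0.6834) = 4.149 m.

4.15 m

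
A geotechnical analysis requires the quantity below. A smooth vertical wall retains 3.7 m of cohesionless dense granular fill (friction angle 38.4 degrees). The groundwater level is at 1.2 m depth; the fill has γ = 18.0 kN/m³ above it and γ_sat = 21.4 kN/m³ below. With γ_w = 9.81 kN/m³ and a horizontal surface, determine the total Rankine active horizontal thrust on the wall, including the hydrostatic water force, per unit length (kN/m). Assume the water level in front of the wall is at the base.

54.8 kN/m

K_a = tan²(45° − φ/2) = 0.2337.
γ' = 21.4 − 9.81 = 11.59 kN/m³. Depth below WT = 2.5 m.
σ'_h at WT = K_a γ d_w = 5.048 kPa; at base = 5.048 + K_a γ' × 2.5 = 11.82 kPa.
P₁ (0–1.2 m) = ½×5.048×1.2 = 3.029. P₂ (1.2–3.7 m) = ½(5.048+11.82)×2.5 = 21.08.
P_w = ½ γ_w h₂² = 0.5×9.81×2.5² = 30.66. Total = 3.029+21.08+30.66 = 54.77 kN/m.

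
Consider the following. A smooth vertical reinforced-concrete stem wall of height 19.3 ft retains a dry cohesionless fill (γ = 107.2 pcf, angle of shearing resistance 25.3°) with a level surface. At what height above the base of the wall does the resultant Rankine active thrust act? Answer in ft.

K_a = 0.4012.
The pressure distribution is triangular, so the resultant acts at H/3 above the base = 19.3/3 = 6.433 ft.

6.43 ft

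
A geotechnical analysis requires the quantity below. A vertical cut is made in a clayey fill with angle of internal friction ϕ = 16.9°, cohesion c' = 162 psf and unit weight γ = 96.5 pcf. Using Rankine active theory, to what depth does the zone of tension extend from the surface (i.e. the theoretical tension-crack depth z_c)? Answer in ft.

4.53 ft

K_a = tan²(45° − 16.9°/2) = 0.5495; √K_a = 0.7413.
The active pressure is zero where K_a γ z = 2c√K_a, so z_c = 2c/(γ√K_a) = 2×162/(96.5×0.7413) = 4.529 ft.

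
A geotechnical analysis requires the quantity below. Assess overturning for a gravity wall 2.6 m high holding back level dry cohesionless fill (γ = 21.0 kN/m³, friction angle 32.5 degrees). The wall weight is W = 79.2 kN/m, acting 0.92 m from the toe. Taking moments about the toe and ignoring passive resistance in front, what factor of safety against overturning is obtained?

K_a = tan²(45° − 32.5°/2) = 0.3010.
P_a = ½K_aγH² = 0.5×0.3010×21.0×2.6² = 21.36 kN/m, acting at H/3 = 0.8667 m above the base.
Overturning moment M_o = P_a × H/3 = 21.36 × 0.8667 = 18.52.
Resisting moment M_r = W × 0.92 = 79.2 × 0.92 = 72.86.
FS_overturning = M_r/M_o = 72.86/18.52 = 3.935.

3.94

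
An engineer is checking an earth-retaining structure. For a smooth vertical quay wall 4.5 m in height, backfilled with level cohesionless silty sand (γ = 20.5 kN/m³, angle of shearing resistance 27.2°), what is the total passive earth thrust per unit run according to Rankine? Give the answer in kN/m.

K_p = tan²(45° + φ/2) = 2.684.
P_p = ½ K_p γ H² = 0.5 × 2.684 × 20.5 × 4.5² = 557.1 kN/m.

557 kN/m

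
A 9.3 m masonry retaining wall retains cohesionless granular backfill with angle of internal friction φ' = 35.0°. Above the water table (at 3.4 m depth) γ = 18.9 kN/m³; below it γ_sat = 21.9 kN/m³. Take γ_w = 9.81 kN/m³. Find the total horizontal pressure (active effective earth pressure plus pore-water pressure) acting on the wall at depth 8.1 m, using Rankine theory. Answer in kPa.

78.9 kPa

K_a = (1 − sin φ)/(1 + sin φ) = 0.2710.
γ' = 21.9 − 9.81 = 12.09 kN/m³.
Effective vertical stress at 8.1 m: σ'_v = 18.9×3.4 + 12.09×4.70 = 121.1 kPa.
σ'_h = K_a σ'_v = 0.2710 × 121.1 = 32.81 kPa; u = γ_w × 4.70 = 46.11 kPa.
Total σ_h = 32.81 + 46.11 = 78.92 kPa.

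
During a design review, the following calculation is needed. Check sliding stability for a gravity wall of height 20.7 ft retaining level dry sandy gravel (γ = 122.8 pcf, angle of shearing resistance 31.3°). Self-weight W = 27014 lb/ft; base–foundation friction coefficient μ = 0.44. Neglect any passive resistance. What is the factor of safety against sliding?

K_a = tan²(45° − 31.3°/2) = 0.3162.
P_a = ½K_aγH² = 0.5×0.3162×122.8×20.7² = 8319 lb/ft, acting at H/3 = 6.900 ft above the base.
FS_sliding = μW / P_a = 0.44×27014 / 8319 = 1.429.

1.43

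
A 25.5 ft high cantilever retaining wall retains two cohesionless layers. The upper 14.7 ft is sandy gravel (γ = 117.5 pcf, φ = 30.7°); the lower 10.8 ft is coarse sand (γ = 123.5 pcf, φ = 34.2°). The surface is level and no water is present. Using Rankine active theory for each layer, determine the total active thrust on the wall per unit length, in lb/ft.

K_a1 = tan²(45°−30.7°/2) = 0.3240; K_a2 = tan²(45°−34.2°/2) = 0.2803.
Layer 1: σ at base = K_a1 γ₁ h₁ = 559.7 psf; P₁ = ½×559.7×14.7 = 4114.
Layer 2: σ_v at top = γ₁h₁ = 1727; σ_h top = K_a2×1727 = 484.2; σ_h base = K_a2×(1727+123.5×10.8) = 858.1.
P₂ = ½(484.2+858.1)×10.8 = 7249. Total P_a = 4114+7249 = 11360 lb/ft.

11400 lb/ft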